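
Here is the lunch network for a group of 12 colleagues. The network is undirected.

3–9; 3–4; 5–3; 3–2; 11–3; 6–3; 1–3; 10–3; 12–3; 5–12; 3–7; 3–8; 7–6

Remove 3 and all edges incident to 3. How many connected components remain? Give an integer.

9

Without 3, the remaining ties split the others into: {6, 7}; {11}; {9}; {1}; {8}; {4}; {5, 12}; {2}; {10}.
That's 9 separate components.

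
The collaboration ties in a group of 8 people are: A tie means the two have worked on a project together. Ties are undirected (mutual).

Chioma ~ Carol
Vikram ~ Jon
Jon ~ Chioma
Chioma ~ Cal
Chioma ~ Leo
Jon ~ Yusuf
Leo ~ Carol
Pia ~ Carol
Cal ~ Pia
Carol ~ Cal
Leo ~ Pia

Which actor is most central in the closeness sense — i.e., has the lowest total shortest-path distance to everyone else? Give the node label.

Chioma

Farness (sum of distances to all others) for each node — Cal:13, Carol:12, Chioma:10, Jon:12, Leo:13, Pia:16, Vikram:18, Yusuf:18.
The smallest farness is 10, for Chioma, so Chioma has the highest closeness.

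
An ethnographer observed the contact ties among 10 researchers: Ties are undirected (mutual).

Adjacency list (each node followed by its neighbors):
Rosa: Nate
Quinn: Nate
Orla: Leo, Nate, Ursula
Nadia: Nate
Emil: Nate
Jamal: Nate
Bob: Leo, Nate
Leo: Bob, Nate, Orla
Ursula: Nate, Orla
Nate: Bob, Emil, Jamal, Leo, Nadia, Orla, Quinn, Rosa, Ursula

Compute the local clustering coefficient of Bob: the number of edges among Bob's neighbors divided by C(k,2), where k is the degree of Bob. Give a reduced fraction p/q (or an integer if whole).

Bob's neighbors: Leo and Nate (k = 2).
Possible neighbor pairs: C(2,2) = 1. Edges among them: Leo–Nate → e = 1.
Clustering(Bob) = 1/1.

1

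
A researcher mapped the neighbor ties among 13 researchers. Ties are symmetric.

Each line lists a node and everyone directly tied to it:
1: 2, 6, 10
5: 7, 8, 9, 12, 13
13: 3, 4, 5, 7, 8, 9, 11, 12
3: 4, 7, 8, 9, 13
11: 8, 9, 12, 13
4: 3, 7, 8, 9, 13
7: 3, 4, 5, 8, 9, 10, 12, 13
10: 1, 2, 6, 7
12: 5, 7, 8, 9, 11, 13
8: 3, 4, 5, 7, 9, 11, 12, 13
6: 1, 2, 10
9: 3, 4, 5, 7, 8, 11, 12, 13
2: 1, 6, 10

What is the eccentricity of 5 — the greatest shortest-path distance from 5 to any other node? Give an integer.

3

Distances from 5: 1:3, 2:3, 3:2, 4:2, 6:3, 7:1, 8:1, 9:1, 10:2, 11:2, 12:1, 13:1.
The largest is 3 (to 1, 6, and 2), so the eccentricity of 5 is 3.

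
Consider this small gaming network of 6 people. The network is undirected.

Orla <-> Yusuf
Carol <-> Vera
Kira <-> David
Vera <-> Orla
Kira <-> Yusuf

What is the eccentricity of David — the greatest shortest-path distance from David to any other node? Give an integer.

5

Distances from David: Carol:5, Kira:1, Orla:3, Vera:4, Yusuf:2.
The largest is 5 (to Carol), so the eccentricity of David is 5.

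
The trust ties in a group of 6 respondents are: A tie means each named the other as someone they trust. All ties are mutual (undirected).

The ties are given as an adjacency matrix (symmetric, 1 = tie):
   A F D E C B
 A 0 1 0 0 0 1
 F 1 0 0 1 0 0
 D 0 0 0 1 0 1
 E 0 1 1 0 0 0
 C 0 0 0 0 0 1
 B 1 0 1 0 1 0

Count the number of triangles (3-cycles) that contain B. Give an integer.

B's neighbors are A, C, and D, but none of them are tied to each other, so no triangle contains B.

0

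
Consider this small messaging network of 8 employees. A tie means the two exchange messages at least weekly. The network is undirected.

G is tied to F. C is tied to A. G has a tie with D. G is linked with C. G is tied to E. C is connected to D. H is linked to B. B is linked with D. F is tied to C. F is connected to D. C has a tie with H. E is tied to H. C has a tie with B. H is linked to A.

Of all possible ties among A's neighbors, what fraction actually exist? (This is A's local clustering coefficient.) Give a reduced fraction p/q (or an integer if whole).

1

A's neighbors: C and H (k = 2).
Possible neighbor pairs: C(2,2) = 1. Edges among them: C–H → e = 1.
Clustering(A) = 1/1.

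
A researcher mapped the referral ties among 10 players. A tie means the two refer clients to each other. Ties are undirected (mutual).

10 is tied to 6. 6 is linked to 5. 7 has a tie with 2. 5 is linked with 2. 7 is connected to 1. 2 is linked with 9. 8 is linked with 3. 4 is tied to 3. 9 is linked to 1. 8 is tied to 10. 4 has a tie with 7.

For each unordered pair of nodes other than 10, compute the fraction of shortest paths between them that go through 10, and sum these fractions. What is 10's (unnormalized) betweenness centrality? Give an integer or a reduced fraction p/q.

Pairs whose geodesics pass through 10 — 9–8: 1/3; 2–8: 1/2; 5–8: 1; 5–3: 1/2; 6–8: 1; 6–3: 1; 6–4: 1/2.
All other pairs contribute 0.
Summing the contributions gives betweenness(10) = 29/6.

29/6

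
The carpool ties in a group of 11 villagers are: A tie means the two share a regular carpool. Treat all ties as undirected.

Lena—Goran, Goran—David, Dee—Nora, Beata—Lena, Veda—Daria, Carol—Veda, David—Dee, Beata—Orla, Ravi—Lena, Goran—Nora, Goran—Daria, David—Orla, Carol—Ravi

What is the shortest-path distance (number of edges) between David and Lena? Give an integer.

2

One shortest route is David – Goran – Lena, which uses 2 edges, and David and Lena are not directly tied, so nothing shorter exists. So d(David,Lena) = 2.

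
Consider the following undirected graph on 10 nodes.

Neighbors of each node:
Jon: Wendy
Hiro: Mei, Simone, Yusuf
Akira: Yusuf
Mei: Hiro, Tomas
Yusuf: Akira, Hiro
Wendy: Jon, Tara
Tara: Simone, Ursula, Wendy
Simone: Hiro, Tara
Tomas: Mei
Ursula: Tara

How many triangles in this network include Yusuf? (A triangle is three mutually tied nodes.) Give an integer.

0

Yusuf's neighbors are Akira and Hiro, but none of them are tied to each other, so no triangle contains Yusuf.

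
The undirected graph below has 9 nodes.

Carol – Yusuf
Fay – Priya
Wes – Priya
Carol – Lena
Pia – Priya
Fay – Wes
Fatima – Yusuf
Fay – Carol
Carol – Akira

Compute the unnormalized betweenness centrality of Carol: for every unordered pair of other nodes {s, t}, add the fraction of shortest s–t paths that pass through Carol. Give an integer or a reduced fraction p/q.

Pairs whose geodesics pass through Carol — Pia–Lena: 1; Pia–Akira: 1; Pia–Yusuf: 1; Pia–Fatima: 1; Lena–Wes: 1; Lena–Akira: 1; Lena–Fay: 1; Lena–Priya: 1; Lena–Yusuf: 1; Lena–Fatima: 1; Wes–Akira: 1; Wes–Yusuf: 1; Wes–Fatima: 1; Akira–Fay: 1 … (+7 more pairs).
All other pairs contribute 0.
Summing the contributions gives betweenness(Carol) = 21.

21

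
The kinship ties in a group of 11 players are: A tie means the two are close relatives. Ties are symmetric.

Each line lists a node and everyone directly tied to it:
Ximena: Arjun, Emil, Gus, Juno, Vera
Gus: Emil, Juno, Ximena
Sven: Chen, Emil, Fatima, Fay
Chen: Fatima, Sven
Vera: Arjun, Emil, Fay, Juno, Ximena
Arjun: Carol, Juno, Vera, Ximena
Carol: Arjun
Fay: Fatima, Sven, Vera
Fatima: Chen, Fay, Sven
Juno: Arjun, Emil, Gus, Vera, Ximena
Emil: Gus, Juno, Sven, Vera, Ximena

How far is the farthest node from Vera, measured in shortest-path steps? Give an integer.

3

Distances from Vera: Arjun:1, Carol:2, Chen:3, Emil:1, Fatima:2, Fay:1, Gus:2, Juno:1, Sven:2, Ximena:1.
The largest is 3 (to Chen), so the eccentricity of Vera is 3.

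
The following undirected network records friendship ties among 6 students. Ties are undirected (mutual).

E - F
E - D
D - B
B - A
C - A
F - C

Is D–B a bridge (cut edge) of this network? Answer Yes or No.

No

Even without that edge, D still reaches B via D – E – F – C – A – B, so the network stays connected. Not a bridge.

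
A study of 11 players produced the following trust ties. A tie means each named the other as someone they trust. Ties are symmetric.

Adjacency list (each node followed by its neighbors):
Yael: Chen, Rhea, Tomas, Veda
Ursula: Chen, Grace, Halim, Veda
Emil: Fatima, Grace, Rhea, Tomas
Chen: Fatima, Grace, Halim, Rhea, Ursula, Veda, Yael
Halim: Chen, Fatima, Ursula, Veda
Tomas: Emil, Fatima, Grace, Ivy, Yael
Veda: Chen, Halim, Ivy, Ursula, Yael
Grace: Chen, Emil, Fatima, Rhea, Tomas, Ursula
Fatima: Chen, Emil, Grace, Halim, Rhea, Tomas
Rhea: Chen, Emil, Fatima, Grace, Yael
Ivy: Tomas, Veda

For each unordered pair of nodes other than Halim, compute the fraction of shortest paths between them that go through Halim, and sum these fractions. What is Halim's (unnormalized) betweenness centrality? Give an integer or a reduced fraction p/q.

Pairs whose geodesics pass through Halim — Fatima–Ursula: 1/3; Fatima–Veda: 1/2; Emil–Veda: 1/8.
All other pairs contribute 0.
Summing the contributions gives betweenness(Halim) = 23/24.

23/24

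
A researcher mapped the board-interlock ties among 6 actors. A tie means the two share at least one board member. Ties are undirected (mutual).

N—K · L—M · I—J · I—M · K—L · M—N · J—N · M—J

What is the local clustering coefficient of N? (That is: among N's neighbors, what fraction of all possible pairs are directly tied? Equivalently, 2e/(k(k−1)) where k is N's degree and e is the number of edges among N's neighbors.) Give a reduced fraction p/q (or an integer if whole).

1/3

N's neighbors: J, K, and M (k = 3).
Possible neighbor pairs: C(3,2) = 3. Edges among them: J–M → e = 1.
Clustering(N) = 1/3.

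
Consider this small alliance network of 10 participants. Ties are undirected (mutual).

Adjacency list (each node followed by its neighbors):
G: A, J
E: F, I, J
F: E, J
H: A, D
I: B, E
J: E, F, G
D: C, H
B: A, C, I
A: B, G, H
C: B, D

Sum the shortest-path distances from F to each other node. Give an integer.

Distances from F: A:3, B:3, C:4, D:5, E:1, G:2, H:4, I:2, J:1.
Sum = 3 + 3 + 4 + 5 + 1 + 2 + 4 + 2 + 1 = 25.

25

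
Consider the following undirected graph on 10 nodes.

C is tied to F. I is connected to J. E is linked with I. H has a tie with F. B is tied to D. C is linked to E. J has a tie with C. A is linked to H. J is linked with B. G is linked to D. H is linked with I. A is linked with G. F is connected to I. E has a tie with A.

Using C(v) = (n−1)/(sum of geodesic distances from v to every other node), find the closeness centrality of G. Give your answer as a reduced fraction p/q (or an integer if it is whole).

9/20

Distances from G: A:1, B:2, C:3, D:1, E:2, F:3, H:2, I:3, J:3. Sum = 20.
n = 10, so closeness = 9/20.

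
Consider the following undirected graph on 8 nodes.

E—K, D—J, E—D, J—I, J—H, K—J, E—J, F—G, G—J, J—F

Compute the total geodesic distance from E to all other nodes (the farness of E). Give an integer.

Distances from E: D:1, F:2, G:2, H:2, I:2, J:1, K:1.
Sum = 1 + 2 + 2 + 2 + 2 + 1 + 1 = 11.

11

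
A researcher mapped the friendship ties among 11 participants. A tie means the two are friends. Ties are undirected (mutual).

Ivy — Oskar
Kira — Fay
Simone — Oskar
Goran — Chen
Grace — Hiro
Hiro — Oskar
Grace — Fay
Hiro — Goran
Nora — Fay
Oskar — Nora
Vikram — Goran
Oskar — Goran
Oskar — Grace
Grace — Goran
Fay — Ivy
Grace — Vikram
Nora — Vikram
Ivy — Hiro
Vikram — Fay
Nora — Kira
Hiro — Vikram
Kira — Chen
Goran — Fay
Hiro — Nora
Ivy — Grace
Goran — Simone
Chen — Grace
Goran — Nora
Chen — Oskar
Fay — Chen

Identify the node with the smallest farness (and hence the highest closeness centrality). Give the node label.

Farness (sum of distances to all others) for each node — Chen:15, Fay:13, Goran:12, Grace:13, Hiro:14, Ivy:16, Kira:18, Nora:14, Oskar:13, Simone:19, Vikram:15.
The smallest farness is 12, for Goran, so Goran has the highest closeness.

Goran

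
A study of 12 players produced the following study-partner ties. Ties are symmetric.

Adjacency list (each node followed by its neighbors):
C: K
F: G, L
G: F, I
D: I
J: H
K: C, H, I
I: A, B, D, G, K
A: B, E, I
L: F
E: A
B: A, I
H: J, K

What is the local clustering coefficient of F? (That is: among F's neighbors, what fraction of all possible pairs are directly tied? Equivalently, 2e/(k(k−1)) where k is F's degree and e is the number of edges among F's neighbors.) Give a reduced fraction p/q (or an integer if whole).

F's neighbors: G and L (k = 2).
Possible neighbor pairs: C(2,2) = 1. Edges among them: none → e = 0.
Clustering(F) = 0/1.

0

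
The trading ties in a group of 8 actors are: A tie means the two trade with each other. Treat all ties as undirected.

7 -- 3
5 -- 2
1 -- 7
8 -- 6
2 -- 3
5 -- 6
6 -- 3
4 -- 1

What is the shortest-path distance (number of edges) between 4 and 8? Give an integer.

5

One shortest route is 4 – 1 – 7 – 3 – 6 – 8, which uses 5 edges, and at distance 4 from 4 we only reach {2, 6}, which does not include 8. So d(4,8) = 5.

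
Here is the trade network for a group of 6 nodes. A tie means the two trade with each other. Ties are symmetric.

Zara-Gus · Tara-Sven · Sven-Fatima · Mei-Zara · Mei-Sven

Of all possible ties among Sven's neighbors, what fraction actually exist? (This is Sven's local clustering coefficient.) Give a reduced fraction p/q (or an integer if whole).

0

Sven's neighbors: Fatima, Mei, and Tara (k = 3).
Possible neighbor pairs: C(3,2) = 3. Edges among them: none → e = 0.
Clustering(Sven) = 0/3 = 0.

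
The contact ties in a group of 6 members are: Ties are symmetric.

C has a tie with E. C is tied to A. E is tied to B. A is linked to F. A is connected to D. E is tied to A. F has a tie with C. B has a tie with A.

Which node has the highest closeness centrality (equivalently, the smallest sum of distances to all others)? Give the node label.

A

Farness (sum of distances to all others) for each node — A:5, B:8, C:7, D:9, E:7, F:8.
The smallest farness is 5, for A, so A has the highest closeness.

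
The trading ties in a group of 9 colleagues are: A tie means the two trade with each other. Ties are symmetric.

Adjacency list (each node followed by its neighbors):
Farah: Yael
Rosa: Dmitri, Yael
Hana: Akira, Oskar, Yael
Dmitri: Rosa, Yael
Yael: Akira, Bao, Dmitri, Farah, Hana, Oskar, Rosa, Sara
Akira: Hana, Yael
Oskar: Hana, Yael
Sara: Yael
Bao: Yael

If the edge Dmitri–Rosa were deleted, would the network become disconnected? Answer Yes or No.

Even without that edge, Dmitri still reaches Rosa via Dmitri – Yael – Rosa, so the network stays connected. Not a bridge.

No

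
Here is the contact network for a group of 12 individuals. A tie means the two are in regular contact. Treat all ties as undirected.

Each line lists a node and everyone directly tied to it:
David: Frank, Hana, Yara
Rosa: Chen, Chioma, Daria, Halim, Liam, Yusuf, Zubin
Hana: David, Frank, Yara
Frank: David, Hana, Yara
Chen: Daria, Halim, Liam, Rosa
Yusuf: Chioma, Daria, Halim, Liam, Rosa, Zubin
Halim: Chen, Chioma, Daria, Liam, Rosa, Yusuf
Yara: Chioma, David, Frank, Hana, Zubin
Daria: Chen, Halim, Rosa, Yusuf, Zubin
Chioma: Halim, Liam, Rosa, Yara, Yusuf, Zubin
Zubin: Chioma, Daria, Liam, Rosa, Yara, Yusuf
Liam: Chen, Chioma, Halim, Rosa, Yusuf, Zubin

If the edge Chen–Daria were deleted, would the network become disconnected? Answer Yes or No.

No

Even without that edge, Chen still reaches Daria via Chen – Rosa – Daria, so the network stays connected. Not a bridge.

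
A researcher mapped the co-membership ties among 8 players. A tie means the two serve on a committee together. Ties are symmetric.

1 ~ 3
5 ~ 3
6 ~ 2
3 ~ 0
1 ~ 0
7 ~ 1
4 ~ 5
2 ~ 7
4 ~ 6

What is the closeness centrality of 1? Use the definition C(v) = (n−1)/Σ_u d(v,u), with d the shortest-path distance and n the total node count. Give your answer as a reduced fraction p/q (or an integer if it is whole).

7/13

Distances from 1: 0:1, 2:2, 3:1, 4:3, 5:2, 6:3, 7:1. Sum = 13.
n = 8, so closeness = 7/13.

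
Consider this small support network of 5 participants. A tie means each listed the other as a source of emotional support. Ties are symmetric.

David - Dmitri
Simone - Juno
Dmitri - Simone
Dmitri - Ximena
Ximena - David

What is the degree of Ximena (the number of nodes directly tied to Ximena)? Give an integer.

2

Ximena is directly tied to David and Dmitri. That is 2 neighbors, so the degree of Ximena is 2.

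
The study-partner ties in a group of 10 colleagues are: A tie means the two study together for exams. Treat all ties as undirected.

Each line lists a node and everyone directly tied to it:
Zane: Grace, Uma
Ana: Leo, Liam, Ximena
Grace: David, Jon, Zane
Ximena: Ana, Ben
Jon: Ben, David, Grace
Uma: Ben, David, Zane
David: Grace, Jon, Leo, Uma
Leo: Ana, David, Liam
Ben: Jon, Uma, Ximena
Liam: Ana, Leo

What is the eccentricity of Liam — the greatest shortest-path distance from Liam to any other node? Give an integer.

4

Distances from Liam: Ana:1, Ben:3, David:2, Grace:3, Jon:3, Leo:1, Uma:3, Ximena:2, Zane:4.
The largest is 4 (to Zane), so the eccentricity of Liam is 4.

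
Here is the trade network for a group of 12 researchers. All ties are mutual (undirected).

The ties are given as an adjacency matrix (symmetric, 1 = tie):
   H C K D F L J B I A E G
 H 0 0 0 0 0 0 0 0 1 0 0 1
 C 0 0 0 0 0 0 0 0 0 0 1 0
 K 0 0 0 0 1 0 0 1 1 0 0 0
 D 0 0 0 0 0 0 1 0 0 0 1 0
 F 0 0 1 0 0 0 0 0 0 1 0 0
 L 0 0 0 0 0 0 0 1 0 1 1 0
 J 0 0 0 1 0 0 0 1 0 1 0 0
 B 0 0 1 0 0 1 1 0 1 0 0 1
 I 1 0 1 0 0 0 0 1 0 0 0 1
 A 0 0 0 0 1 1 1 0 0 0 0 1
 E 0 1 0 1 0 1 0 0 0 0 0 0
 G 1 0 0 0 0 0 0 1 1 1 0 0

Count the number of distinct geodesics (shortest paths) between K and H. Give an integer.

1

The shortest distance is 2, and the only length-2 path is K–I–H. So there is exactly 1 shortest path.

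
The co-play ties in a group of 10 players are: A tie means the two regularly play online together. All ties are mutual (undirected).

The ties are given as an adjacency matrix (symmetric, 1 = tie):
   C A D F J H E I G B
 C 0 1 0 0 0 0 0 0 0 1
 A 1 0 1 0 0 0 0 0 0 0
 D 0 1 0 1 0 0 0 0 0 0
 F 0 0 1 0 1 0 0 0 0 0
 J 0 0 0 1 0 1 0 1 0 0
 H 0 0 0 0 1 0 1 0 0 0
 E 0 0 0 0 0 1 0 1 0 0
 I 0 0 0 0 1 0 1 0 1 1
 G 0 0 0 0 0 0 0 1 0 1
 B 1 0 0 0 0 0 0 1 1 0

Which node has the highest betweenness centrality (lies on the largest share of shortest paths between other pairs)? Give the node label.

I

Unnormalized betweenness of each node: A:7/2, B:17/2, C:11/2, D:4, E:2, F:13/2, G:0, H:3/2, I:14, J:23/2.
I has the largest value, 14, making it the main broker — the node through which the most shortest paths run.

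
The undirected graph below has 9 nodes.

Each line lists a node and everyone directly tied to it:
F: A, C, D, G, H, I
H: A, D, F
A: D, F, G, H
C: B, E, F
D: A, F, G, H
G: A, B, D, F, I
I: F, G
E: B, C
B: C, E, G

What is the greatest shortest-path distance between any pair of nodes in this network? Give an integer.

Eccentricity of each node (its greatest distance to any other): A:3, B:3, C:2, D:3, E:3, F:2, G:2, H:3, I:3.
The maximum eccentricity is 3, realized for instance by the pair B–H via B – G – A – H. So the diameter is 3.

3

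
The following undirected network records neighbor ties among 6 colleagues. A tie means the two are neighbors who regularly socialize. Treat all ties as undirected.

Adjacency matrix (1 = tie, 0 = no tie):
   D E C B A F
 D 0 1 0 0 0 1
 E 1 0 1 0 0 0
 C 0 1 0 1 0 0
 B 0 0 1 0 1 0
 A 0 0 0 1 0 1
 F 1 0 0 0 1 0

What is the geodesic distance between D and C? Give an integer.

2

One shortest route is D – E – C, which uses 2 edges, and D and C are not directly tied, so nothing shorter exists. So d(D,C) = 2.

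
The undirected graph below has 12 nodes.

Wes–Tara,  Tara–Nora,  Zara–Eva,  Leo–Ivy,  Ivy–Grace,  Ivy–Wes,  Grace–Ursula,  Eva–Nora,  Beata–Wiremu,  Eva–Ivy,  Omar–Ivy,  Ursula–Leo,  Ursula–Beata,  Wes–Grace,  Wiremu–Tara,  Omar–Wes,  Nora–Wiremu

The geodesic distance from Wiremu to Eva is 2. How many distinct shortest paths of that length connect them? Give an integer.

1

The shortest distance is 2, and the only length-2 path is Wiremu–Nora–Eva. So there is exactly 1 shortest path.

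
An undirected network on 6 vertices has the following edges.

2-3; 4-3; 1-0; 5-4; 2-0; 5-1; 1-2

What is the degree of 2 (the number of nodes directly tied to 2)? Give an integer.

2 is directly tied to 0, 1, and 3. That is 3 neighbors, so the degree of 2 is 3.

3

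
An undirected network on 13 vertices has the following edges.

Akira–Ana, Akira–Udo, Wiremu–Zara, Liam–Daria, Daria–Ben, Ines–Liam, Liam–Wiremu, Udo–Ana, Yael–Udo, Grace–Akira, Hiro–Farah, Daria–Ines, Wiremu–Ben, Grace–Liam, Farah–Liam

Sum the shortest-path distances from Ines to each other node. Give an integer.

32

Distances from Ines: Akira:3, Ana:4, Ben:2, Daria:1, Farah:2, Grace:2, Hiro:3, Liam:1, Udo:4, Wiremu:2, Yael:5, Zara:3.
Sum = 3 + 4 + 2 + 1 + 2 + 2 + 3 + 1 + 4 + 2 + 5 + 3 = 32.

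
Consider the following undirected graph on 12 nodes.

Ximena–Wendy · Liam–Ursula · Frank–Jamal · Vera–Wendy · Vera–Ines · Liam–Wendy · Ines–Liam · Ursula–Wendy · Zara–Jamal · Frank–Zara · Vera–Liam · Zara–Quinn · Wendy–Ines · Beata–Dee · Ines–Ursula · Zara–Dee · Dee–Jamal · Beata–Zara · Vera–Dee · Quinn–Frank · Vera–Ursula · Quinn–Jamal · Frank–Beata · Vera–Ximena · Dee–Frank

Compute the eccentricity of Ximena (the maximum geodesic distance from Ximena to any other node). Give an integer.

Distances from Ximena: Beata:3, Dee:2, Frank:3, Ines:2, Jamal:3, Liam:2, Quinn:4, Ursula:2, Vera:1, Wendy:1, Zara:3.
The largest is 4 (to Quinn), so the eccentricity of Ximena is 4.

4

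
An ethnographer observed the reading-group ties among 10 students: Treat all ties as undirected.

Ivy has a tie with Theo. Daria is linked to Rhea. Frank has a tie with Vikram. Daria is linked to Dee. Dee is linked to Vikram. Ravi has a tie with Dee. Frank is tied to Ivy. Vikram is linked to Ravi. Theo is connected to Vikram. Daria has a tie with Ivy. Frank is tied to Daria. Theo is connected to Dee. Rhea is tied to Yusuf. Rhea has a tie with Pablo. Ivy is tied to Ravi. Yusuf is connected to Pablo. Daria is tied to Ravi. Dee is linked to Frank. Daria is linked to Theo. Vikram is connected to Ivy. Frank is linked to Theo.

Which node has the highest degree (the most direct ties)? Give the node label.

Daria

Degrees — Daria:6, Dee:5, Frank:5, Ivy:5, Pablo:2, Ravi:4, Rhea:3, Theo:5, Vikram:5, Yusuf:2.
The maximum is 6, attained only by Daria.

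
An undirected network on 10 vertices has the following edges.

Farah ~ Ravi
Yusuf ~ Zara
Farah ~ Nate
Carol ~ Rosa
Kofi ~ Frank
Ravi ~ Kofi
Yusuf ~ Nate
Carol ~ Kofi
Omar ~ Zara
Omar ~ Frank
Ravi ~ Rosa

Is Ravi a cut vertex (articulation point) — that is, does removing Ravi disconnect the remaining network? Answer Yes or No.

Even without Ravi, every remaining node can still reach every other (the residual graph is connected), so Ravi is not a cut vertex.

No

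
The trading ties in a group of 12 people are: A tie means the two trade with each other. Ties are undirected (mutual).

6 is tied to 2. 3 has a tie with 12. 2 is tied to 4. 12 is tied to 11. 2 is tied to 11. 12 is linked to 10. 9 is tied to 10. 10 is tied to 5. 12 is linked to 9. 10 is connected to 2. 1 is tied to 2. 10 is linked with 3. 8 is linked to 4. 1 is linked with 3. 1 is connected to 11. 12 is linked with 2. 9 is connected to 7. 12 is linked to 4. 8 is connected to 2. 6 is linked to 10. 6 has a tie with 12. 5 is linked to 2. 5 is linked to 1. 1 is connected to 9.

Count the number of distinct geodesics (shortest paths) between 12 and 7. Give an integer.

The shortest distance is 2, and the only length-2 path is 12–9–7. So there is exactly 1 shortest path.

1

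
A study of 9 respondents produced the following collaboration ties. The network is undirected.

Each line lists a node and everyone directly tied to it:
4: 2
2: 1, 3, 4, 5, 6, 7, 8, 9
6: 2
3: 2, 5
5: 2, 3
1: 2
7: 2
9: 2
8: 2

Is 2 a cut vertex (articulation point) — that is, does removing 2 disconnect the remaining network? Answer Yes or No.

Yes

Removing 2 leaves {7} with no path to {4}, so the network splits into 7 components. 2 is a cut vertex.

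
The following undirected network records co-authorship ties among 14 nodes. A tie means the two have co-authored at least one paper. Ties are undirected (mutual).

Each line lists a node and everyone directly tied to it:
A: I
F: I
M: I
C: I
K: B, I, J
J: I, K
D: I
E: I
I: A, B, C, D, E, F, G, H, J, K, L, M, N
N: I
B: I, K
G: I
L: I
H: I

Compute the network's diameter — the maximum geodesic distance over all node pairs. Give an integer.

Eccentricity of each node (its greatest distance to any other): A:2, B:2, C:2, D:2, E:2, F:2, G:2, H:2, I:1, J:2, K:2, L:2, M:2, N:2.
The maximum eccentricity is 2, realized for instance by the pair H–A via H – I – A. So the diameter is 2.

2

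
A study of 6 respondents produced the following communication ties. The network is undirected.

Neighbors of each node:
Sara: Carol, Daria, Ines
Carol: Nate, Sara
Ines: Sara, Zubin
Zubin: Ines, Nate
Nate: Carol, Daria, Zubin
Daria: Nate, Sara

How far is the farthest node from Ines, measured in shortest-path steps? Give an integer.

2

Distances from Ines: Carol:2, Daria:2, Nate:2, Sara:1, Zubin:1.
The largest is 2 (to Nate, Daria, and Carol), so the eccentricity of Ines is 2.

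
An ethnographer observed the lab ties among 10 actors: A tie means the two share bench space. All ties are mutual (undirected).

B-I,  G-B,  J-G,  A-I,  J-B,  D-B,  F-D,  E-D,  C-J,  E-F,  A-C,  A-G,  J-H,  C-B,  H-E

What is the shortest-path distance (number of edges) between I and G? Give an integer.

One shortest route is I – A – G, which uses 2 edges, and I and G are not directly tied, so nothing shorter exists. So d(I,G) = 2.

2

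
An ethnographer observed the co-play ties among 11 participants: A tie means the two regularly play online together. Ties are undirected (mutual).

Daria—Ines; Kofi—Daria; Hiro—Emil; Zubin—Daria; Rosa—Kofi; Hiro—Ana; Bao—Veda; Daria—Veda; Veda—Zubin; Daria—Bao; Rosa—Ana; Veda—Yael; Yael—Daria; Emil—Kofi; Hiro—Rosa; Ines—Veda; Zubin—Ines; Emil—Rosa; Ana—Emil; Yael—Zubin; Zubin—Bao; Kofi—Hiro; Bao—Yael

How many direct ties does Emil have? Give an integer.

Emil is directly tied to Ana, Hiro, Kofi, and Rosa. That is 4 neighbors, so the degree of Emil is 4.

4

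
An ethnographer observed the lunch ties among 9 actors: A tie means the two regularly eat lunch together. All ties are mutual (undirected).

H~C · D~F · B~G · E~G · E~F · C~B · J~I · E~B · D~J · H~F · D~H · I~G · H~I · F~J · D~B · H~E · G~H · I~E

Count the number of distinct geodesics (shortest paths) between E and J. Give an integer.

The shortest distance is 2. The length-2 paths are: E–I–J; E–F–J.
That gives 2 distinct shortest paths.

2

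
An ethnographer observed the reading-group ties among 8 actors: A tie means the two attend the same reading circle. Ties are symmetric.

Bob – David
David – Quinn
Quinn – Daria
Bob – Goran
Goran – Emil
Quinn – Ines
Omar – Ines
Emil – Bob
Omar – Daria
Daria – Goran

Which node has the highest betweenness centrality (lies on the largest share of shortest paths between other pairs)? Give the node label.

Unnormalized betweenness of each node: Bob:17/6, Daria:43/6, David:17/6, Emil:0, Goran:31/6, Ines:1, Omar:4/3, Quinn:17/3.
Daria has the largest value, 43/6, making it the main broker — the node through which the most shortest paths run.

Daria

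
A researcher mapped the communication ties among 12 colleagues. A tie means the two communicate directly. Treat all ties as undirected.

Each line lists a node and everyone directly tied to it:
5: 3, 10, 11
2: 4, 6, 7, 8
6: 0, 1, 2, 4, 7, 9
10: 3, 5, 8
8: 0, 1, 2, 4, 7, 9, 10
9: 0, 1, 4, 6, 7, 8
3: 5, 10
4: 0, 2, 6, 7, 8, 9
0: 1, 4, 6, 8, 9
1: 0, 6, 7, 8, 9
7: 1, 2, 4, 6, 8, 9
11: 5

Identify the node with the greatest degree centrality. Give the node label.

Degrees — 0:5, 1:5, 2:4, 3:2, 4:6, 5:3, 6:6, 7:6, 8:7, 9:6, 10:3, 11:1.
The maximum is 7, attained only by 8.

8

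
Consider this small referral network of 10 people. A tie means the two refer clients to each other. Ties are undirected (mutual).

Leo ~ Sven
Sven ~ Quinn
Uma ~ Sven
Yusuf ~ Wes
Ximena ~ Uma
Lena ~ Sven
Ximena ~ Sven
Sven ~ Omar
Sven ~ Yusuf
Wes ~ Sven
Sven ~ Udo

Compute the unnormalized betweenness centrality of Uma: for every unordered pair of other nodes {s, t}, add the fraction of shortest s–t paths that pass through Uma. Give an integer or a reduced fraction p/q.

0

No shortest path between any pair of other nodes passes through Uma.
Summing the contributions gives betweenness(Uma) = 0.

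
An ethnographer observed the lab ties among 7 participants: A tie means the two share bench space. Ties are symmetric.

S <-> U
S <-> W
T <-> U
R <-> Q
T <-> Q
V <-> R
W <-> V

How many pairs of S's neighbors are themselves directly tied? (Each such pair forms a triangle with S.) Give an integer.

0

S's neighbors are U and W, but none of them are tied to each other, so no triangle contains S.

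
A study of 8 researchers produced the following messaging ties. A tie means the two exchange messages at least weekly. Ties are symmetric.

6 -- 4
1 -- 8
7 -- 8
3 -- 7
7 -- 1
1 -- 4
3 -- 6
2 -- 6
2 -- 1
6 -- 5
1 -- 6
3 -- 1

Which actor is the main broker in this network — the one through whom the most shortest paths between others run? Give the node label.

Unnormalized betweenness of each node: 1:9, 2:0, 3:1, 4:0, 5:0, 6:15/2, 7:1/2, 8:0.
1 has the largest value, 9, making it the main broker — the node through which the most shortest paths run.

1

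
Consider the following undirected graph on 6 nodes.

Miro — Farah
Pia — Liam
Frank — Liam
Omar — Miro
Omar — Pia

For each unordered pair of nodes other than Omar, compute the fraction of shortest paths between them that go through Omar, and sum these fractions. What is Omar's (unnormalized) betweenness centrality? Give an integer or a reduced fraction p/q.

Pairs whose geodesics pass through Omar — Farah–Liam: 1; Farah–Pia: 1; Farah–Frank: 1; Miro–Liam: 1; Miro–Pia: 1; Miro–Frank: 1.
All other pairs contribute 0.
Summing the contributions gives betweenness(Omar) = 6.

6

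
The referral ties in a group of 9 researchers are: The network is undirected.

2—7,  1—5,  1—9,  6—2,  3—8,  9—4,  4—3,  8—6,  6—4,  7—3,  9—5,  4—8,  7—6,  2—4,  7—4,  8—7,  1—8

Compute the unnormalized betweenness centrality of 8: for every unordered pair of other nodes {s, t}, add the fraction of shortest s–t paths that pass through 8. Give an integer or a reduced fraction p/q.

Pairs whose geodesics pass through 8 — 1–6: 1; 1–2: 3/4; 1–3: 1; 1–4: 1/2; 1–7: 1; 5–6: 1/2; 5–3: 1/2; 5–7: 1/2; 6–3: 1/3.
All other pairs contribute 0.
Summing the contributions gives betweenness(8) = 73/12.

73/12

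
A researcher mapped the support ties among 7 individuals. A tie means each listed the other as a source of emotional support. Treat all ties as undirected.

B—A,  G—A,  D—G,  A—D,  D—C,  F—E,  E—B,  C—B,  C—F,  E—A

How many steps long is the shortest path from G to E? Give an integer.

One shortest route is G – A – E, which uses 2 edges, and G and E are not directly tied, so nothing shorter exists. So d(G,E) = 2.

2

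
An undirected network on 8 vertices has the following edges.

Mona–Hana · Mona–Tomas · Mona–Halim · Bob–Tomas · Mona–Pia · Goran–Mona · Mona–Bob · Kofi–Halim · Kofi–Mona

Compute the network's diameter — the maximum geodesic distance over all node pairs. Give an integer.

Eccentricity of each node (its greatest distance to any other): Bob:2, Goran:2, Halim:2, Hana:2, Kofi:2, Mona:1, Pia:2, Tomas:2.
The maximum eccentricity is 2, realized for instance by the pair Bob–Kofi via Bob – Mona – Kofi. So the diameter is 2.

2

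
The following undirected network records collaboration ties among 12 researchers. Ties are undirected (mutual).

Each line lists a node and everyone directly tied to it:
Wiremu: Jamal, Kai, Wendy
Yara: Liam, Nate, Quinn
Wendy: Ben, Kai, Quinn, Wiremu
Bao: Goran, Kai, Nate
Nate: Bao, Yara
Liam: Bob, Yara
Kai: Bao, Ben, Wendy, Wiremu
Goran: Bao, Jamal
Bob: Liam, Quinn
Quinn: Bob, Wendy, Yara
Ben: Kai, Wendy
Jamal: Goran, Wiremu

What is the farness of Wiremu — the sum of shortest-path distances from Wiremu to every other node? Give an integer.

Distances from Wiremu: Bao:2, Ben:2, Bob:3, Goran:2, Jamal:1, Kai:1, Liam:4, Nate:3, Quinn:2, Wendy:1, Yara:3.
Sum = 2 + 2 + 3 + 2 + 1 + 1 + 4 + 3 + 2 + 1 + 3 = 24.

24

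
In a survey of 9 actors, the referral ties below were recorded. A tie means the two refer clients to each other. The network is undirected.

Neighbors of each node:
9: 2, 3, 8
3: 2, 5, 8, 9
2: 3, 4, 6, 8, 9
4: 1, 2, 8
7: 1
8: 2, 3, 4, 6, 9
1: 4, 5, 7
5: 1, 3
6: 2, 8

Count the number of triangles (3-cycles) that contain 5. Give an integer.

0

5's neighbors are 1 and 3, but none of them are tied to each other, so no triangle contains 5.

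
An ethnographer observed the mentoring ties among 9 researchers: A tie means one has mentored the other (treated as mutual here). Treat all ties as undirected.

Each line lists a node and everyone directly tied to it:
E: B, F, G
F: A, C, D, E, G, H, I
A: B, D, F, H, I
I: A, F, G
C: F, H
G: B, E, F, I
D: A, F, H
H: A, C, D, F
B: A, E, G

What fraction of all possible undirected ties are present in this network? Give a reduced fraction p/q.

There are 17 edges and 9 nodes, so the maximum possible is C(9,2) = 36.
Density = 17/36.

17/36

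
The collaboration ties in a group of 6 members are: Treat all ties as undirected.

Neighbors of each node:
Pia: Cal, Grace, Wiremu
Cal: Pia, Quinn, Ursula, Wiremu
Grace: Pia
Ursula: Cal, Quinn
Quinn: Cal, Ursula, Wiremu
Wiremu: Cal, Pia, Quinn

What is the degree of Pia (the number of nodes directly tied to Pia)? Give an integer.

Pia is directly tied to Cal, Grace, and Wiremu. That is 3 neighbors, so the degree of Pia is 3.

3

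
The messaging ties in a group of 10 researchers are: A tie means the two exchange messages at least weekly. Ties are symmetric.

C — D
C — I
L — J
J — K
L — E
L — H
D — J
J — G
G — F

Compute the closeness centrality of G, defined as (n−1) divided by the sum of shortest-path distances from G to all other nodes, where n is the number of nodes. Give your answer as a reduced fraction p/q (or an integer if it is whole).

Distances from G: C:3, D:2, E:3, F:1, H:3, I:4, J:1, K:2, L:2. Sum = 21.
n = 10, so closeness = 9/21 = 3/7.

3/7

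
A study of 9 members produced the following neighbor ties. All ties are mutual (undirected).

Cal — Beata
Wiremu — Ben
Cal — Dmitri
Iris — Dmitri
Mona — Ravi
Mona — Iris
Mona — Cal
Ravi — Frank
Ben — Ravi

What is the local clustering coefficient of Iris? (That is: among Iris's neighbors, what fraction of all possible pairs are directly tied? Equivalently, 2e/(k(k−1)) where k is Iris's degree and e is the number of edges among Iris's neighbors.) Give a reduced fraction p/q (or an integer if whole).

0

Iris's neighbors: Dmitri and Mona (k = 2).
Possible neighbor pairs: C(2,2) = 1. Edges among them: none → e = 0.
Clustering(Iris) = 0/1.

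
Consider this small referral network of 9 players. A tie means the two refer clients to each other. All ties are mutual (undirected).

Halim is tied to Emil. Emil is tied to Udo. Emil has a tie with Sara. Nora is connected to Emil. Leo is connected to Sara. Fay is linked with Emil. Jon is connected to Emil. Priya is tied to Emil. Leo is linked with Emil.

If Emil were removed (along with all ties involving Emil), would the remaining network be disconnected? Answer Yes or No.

Yes

Removing Emil leaves {Leo and Sara} with no path to {Udo}, so the network splits into 7 components. Emil is a cut vertex.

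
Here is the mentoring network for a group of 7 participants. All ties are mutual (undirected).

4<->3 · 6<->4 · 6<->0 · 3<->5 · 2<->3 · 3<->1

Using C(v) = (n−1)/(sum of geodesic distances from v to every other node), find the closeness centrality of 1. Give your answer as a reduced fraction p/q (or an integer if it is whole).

3/7

Distances from 1: 0:4, 2:2, 3:1, 4:2, 5:2, 6:3. Sum = 14.
n = 7, so closeness = 6/14 = 3/7.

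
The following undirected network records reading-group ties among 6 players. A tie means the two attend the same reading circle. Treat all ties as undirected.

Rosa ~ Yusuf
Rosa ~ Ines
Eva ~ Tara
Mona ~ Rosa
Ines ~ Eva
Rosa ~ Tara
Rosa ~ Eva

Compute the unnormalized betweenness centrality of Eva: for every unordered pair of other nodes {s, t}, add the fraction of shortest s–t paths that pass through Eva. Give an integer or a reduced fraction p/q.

1/2

Pairs whose geodesics pass through Eva — Ines–Tara: 1/2.
All other pairs contribute 0.
Summing the contributions gives betweenness(Eva) = 1/2.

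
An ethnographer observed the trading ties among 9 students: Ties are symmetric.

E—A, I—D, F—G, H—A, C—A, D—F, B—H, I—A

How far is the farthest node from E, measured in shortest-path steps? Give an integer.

Distances from E: A:1, B:3, C:2, D:3, F:4, G:5, H:2, I:2.
The largest is 5 (to G), so the eccentricity of E is 5.

5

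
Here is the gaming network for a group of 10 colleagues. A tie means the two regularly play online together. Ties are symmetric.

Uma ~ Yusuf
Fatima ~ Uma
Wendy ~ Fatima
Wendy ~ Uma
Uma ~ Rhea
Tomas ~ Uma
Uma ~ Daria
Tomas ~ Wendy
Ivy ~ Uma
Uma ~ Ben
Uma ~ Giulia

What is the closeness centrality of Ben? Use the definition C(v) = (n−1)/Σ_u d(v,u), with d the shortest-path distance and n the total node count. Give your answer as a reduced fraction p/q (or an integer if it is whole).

Distances from Ben: Daria:2, Fatima:2, Giulia:2, Ivy:2, Rhea:2, Tomas:2, Uma:1, Wendy:2, Yusuf:2. Sum = 17.
n = 10, so closeness = 9/17.

9/17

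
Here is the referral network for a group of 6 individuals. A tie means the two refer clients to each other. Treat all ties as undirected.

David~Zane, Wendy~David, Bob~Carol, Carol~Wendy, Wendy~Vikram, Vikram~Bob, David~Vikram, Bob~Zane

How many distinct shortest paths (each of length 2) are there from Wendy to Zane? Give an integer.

The shortest distance is 2, and the only length-2 path is Wendy–David–Zane. So there is exactly 1 shortest path.

1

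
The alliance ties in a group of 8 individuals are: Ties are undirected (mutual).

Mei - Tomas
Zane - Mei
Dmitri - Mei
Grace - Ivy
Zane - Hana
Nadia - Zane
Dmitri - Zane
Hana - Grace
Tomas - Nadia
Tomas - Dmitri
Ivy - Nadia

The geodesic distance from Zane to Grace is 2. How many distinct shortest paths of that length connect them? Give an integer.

1

The shortest distance is 2, and the only length-2 path is Zane–Hana–Grace. So there is exactly 1 shortest path.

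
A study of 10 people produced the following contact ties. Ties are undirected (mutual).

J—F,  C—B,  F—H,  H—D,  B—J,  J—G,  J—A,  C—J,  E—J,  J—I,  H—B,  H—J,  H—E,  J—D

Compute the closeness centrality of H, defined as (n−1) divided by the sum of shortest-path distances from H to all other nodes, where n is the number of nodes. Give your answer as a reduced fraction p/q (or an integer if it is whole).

Distances from H: A:2, B:1, C:2, D:1, E:1, F:1, G:2, I:2, J:1. Sum = 13.
n = 10, so closeness = 9/13.

9/13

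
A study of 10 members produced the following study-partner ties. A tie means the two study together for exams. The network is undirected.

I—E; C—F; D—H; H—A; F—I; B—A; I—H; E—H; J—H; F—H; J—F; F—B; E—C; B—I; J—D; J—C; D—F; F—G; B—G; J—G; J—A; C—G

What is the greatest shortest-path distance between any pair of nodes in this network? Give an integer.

2

Eccentricity of each node (its greatest distance to any other): A:2, B:2, C:2, D:2, E:2, F:2, G:2, H:2, I:2, J:2.
The maximum eccentricity is 2, realized for instance by the pair D–C via D – F – C. So the diameter is 2.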